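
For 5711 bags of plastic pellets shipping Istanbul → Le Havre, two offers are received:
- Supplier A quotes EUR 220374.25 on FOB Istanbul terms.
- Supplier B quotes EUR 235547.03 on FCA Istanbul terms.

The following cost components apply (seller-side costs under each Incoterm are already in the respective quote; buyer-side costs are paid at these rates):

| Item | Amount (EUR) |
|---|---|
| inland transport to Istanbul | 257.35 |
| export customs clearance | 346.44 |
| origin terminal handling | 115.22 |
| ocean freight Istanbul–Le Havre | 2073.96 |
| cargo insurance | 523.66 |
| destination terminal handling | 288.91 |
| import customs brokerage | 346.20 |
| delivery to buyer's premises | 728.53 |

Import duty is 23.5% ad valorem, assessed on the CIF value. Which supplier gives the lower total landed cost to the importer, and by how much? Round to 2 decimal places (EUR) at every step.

Supplier A (FOB):
CIF value = FOB price + freight + insurance = 220374.25 + 2073.96 + 523.66 = 222971.87
Import duty = 222971.87 × 23.5% = 52398.39
Buyer bears (A): 2073.96 + 523.66 + 288.91 + 346.20 + 728.53 = 3961.26
Landed cost (A) = invoice 220374.25 + 3961.26 + duty 52398.39 = 276733.90
Supplier B (FCA):
CIF value = FCA price + origin terminal + freight + insurance = 235547.03 + 115.22 + 2073.96 + 523.66 = 238259.87
Import duty = 238259.87 × 23.5% = 55991.07
Buyer bears (B): 115.22 + 2073.96 + 523.66 + 288.91 + 346.20 + 728.53 = 4076.48
Landed cost (B) = invoice 235547.03 + 4076.48 + duty 55991.07 = 295614.58
Difference = |276733.90 − 295614.58| = 18880.68

Supplier A is cheaper by EUR 18880.68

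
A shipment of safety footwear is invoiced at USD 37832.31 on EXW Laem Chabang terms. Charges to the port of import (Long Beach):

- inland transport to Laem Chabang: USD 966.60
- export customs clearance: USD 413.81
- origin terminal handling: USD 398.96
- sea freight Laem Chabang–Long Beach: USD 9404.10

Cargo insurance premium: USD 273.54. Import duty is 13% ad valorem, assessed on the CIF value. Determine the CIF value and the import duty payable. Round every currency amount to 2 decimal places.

CIF value: USD 49289.32; import duty: USD 6407.61

CIF = EXW price + pre-shipment costs + freight + insurance
CIF = 37832.31 + 966.60 + 413.81 + 398.96 + 9404.10 + 273.54 = 49289.32
Import duty = 49289.32 × 13% = 6407.61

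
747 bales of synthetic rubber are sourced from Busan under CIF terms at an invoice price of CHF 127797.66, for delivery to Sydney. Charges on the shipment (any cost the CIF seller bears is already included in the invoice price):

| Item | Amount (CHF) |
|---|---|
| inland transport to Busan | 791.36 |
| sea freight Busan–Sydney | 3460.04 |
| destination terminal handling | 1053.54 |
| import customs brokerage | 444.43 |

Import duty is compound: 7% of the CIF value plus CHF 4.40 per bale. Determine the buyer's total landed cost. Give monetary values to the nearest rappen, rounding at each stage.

Total landed cost: CHF 141528.27

CIF: the seller pays costs through ocean freight and marine insurance to the destination port.
Already in the invoice (seller's account under CIF): inland to port, freight — exclude.
The CIF price already equals the CIF value: 127797.66
Ad valorem component: 127797.66 × 7% = 8945.84
Specific component: 747 × 4.40 = 3286.80
Import duty = 8945.84 + 3286.80 = 12232.64
Buyer bears: destination terminal 1053.54 + brokerage 444.43 + duty 12232.64 = 13730.61
Landed cost = invoice 127797.66 + 13730.61 = 141528.27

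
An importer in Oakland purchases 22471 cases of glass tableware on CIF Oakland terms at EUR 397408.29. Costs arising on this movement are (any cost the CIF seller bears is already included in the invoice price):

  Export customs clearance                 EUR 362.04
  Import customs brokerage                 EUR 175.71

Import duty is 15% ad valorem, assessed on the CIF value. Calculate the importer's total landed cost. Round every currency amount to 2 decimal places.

CIF: the seller pays costs through ocean freight and marine insurance to the destination port.
Already in the invoice (seller's account under CIF): export clearance — exclude.
The CIF price already equals the CIF value: 397408.29
Import duty = 397408.29 × 15% = 59611.24
Buyer bears: brokerage 175.71 + duty 59611.24 = 59786.95
Landed cost = invoice 397408.29 + 59786.95 = 457195.24

Total landed cost: EUR 457195.24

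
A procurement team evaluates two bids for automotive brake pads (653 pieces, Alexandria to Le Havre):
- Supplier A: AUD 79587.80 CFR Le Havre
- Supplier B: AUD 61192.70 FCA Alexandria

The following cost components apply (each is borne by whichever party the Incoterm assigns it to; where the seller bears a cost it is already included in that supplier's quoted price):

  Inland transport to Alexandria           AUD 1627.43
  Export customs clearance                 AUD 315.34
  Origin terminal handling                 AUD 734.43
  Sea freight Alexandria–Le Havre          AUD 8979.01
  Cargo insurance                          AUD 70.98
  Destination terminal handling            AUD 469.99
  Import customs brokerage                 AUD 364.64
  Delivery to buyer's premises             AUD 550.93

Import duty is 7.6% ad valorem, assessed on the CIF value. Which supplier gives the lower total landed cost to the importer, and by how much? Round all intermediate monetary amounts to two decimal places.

Supplier A (CFR):
CIF value = CFR price + insurance = 79587.80 + 70.98 = 79658.78
Import duty = 79658.78 × 7.6% = 6054.07
Buyer bears (A): 70.98 + 469.99 + 364.64 + 550.93 = 1456.54
Landed cost (A) = invoice 79587.80 + 1456.54 + duty 6054.07 = 87098.41
Supplier B (FCA):
CIF value = FCA price + origin terminal + freight + insurance = 61192.70 + 734.43 + 8979.01 + 70.98 = 70977.12
Import duty = 70977.12 × 7.6% = 5394.26
Buyer bears (B): 734.43 + 8979.01 + 70.98 + 469.99 + 364.64 + 550.93 = 11169.98
Landed cost (B) = invoice 61192.70 + 11169.98 + duty 5394.26 = 77756.94
Difference = |87098.41 − 77756.94| = 9341.47

Supplier B is cheaper by AUD 9341.47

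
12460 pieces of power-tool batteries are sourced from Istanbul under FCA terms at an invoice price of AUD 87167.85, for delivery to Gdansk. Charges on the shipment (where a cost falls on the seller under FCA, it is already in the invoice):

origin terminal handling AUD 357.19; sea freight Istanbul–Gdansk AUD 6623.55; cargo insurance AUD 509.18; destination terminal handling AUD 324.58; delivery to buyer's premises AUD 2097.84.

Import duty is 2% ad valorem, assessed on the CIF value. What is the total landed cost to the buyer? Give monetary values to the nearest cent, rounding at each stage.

FCA: the seller delivers export-cleared goods to the carrier; the buyer bears costs from that point.
CIF value = FCA price + origin terminal + freight + insurance = 87167.85 + 357.19 + 6623.55 + 509.18 = 94657.77
Import duty = 94657.77 × 2% = 1893.16
Buyer bears: origin terminal 357.19 + freight 6623.55 + insurance 509.18 + destination terminal 324.58 + delivery 2097.84 + duty 1893.16 = 11805.50
Landed cost = invoice 87167.85 + 11805.50 = 98973.35

Total landed cost: AUD 98973.35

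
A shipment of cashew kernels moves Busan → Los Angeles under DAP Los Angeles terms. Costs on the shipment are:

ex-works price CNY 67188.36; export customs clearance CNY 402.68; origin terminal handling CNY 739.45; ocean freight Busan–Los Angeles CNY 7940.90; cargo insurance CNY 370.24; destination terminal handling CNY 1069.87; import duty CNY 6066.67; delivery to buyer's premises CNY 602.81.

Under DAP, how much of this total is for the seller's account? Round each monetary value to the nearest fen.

Seller's account: CNY 78314.31

DAP: the seller bears all costs to the named destination except import duty and clearance.
Seller's account: goods 67188.36 + export clearance 402.68 + origin terminal 739.45 + freight 7940.90 + insurance 370.24 + destination terminal 1069.87 + delivery 602.81 = 78314.31
Buyer's account: duty 6066.67 = 6066.67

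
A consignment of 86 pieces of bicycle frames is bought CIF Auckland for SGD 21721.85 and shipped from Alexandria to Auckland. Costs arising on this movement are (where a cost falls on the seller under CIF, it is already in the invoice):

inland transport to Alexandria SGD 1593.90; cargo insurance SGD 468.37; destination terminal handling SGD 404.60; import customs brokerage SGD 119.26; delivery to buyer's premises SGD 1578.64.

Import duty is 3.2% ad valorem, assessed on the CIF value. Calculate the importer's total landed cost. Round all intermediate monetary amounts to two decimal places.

CIF: the seller pays costs through ocean freight and marine insurance to the destination port.
Already in the invoice (seller's account under CIF): inland to port, insurance — exclude.
The CIF price already equals the CIF value: 21721.85
Import duty = 21721.85 × 3.2% = 695.10
Buyer bears: destination terminal 404.60 + brokerage 119.26 + delivery 1578.64 + duty 695.10 = 2797.60
Landed cost = invoice 21721.85 + 2797.60 = 24519.45

Total landed cost: SGD 24519.45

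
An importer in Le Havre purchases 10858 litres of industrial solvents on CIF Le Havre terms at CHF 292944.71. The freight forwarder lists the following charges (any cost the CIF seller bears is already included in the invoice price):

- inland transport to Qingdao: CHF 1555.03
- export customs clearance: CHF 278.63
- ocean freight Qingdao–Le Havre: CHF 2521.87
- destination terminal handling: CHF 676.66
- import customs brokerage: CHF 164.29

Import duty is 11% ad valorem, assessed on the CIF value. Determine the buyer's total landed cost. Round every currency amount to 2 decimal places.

CIF: the seller pays costs through ocean freight and marine insurance to the destination port.
Already in the invoice (seller's account under CIF): inland to port, export clearance, freight — exclude.
The CIF price already equals the CIF value: 292944.71
Import duty = 292944.71 × 11% = 32223.92
Buyer bears: destination terminal 676.66 + brokerage 164.29 + duty 32223.92 = 33064.87
Landed cost = invoice 292944.71 + 33064.87 = 326009.58

Total landed cost: CHF 326009.58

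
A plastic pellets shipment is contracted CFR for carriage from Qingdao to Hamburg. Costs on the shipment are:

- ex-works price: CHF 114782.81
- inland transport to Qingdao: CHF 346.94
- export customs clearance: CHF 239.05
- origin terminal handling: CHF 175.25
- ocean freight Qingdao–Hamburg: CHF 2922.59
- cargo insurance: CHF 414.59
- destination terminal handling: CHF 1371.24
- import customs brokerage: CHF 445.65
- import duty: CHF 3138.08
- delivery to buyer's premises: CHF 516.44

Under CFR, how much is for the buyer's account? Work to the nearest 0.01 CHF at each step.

CFR: the seller pays costs through ocean freight to the destination port, but not insurance.
Seller's account: goods 114782.81 + inland to port 346.94 + export clearance 239.05 + origin terminal 175.25 + freight 2922.59 = 118466.64
Buyer's account: insurance 414.59 + destination terminal 1371.24 + brokerage 445.65 + duty 3138.08 + delivery 516.44 = 5886.00

Buyer's account: CHF 5886.00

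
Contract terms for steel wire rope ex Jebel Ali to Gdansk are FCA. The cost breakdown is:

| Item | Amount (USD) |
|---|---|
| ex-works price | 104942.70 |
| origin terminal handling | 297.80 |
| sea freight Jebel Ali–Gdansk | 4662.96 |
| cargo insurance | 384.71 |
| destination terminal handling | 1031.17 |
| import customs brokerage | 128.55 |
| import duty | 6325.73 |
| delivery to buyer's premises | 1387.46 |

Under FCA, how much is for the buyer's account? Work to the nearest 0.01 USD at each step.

FCA: the seller delivers export-cleared goods to the carrier; the buyer bears costs from that point.
Seller's account: goods 104942.70 = 104942.70
Buyer's account: origin terminal 297.80 + freight 4662.96 + insurance 384.71 + destination terminal 1031.17 + brokerage 128.55 + duty 6325.73 + delivery 1387.46 = 14218.38

Buyer's account: USD 14218.38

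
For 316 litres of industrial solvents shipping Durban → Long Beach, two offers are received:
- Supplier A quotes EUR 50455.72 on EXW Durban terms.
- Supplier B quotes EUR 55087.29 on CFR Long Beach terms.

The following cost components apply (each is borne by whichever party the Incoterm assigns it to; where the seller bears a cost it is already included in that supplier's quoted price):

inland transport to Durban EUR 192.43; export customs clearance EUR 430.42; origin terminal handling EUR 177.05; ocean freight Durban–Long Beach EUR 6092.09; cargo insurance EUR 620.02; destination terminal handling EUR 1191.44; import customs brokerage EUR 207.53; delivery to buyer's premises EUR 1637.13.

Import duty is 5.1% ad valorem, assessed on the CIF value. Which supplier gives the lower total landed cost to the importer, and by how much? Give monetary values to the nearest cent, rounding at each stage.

Supplier B is cheaper by EUR 2375.70

Supplier A (EXW):
CIF value = EXW price + inland to port + export clearance + origin terminal + freight + insurance = 50455.72 + 192.43 + 430.42 + 177.05 + 6092.09 + 620.02 = 57967.73
Import duty = 57967.73 × 5.1% = 2956.35
Buyer bears (A): 192.43 + 430.42 + 177.05 + 6092.09 + 620.02 + 1191.44 + 207.53 + 1637.13 = 10548.11
Landed cost (A) = invoice 50455.72 + 10548.11 + duty 2956.35 = 63960.18
Supplier B (CFR):
CIF value = CFR price + insurance = 55087.29 + 620.02 = 55707.31
Import duty = 55707.31 × 5.1% = 2841.07
Buyer bears (B): 620.02 + 1191.44 + 207.53 + 1637.13 = 3656.12
Landed cost (B) = invoice 55087.29 + 3656.12 + duty 2841.07 = 61584.48
Difference = |63960.18 − 61584.48| = 2375.70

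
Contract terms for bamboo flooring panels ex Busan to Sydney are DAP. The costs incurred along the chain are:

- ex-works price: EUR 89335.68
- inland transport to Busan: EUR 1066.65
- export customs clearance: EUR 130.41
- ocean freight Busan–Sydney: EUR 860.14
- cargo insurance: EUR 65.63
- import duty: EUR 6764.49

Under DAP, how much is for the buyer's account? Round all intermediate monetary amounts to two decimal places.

Buyer's account: EUR 6764.49

DAP: the seller bears all costs to the named destination except import duty and clearance.
Seller's account: goods 89335.68 + inland to port 1066.65 + export clearance 130.41 + freight 860.14 + insurance 65.63 = 91458.51
Buyer's account: duty 6764.49 = 6764.49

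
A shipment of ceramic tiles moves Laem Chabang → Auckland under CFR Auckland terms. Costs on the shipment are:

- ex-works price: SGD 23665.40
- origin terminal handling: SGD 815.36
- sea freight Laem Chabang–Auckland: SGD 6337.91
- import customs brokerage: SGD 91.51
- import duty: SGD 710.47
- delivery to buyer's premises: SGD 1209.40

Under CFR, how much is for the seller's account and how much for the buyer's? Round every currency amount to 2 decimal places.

CFR: the seller pays costs through ocean freight to the destination port, but not insurance.
Seller's account: goods 23665.40 + origin terminal 815.36 + freight 6337.91 = 30818.67
Buyer's account: brokerage 91.51 + duty 710.47 + delivery 1209.40 = 2011.38

Seller: SGD 30818.67; buyer: SGD 2011.38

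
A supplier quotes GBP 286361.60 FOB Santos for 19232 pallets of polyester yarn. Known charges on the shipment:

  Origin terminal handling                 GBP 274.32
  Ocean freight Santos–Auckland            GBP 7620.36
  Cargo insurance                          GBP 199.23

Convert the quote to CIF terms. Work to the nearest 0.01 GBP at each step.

Not relevant to the conversion: origin terminal — on the seller under both FOB and CIF; already in the FOB price and stays in the CIF price.
From FOB to CIF, the seller additionally bears: freight, insurance.
CIF price = 286361.60 + 7620.36 + 199.23 = 294181.19

CIF price: GBP 294181.19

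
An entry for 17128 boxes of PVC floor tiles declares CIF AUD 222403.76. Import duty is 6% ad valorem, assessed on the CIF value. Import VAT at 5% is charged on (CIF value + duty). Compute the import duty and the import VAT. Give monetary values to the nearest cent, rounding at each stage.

Import duty: AUD 13344.23; import VAT: AUD 11787.40

Import duty = 222403.76 × 6% = 13344.23
VAT base = CIF + duty = 222403.76 + 13344.23 = 235747.99
Import VAT = 235747.99 × 5% = 11787.40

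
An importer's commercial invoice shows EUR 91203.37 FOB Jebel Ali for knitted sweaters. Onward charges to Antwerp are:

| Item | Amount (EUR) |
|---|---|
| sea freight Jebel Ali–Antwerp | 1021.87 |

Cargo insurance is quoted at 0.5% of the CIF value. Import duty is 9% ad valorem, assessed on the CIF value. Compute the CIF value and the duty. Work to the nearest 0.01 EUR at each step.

Let C be the CIF value. C = FOB price + freight + 0.5% × C
C − 0.5% × C = 91203.37 + 1021.87
0.995 × C = 92225.24
C = 92225.24 / 0.995 = 92688.68
Insurance premium = 0.5% × 92688.68 = 463.44
Import duty = 92688.68 × 9% = 8341.98

CIF value: EUR 92688.68; import duty: EUR 8341.98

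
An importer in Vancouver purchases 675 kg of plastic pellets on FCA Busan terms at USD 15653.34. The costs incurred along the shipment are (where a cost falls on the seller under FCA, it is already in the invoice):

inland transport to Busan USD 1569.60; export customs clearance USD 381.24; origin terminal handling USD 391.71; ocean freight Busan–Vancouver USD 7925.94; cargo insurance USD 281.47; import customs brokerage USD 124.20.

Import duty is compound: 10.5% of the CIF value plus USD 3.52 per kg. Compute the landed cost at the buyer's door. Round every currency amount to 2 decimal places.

Total landed cost: USD 29299.17

FCA: the seller delivers export-cleared goods to the carrier; the buyer bears costs from that point.
Already in the invoice (seller's account under FCA): inland to port, export clearance — exclude.
CIF value = FCA price + origin terminal + freight + insurance = 15653.34 + 391.71 + 7925.94 + 281.47 = 24252.46
Ad valorem component: 24252.46 × 10.5% = 2546.51
Specific component: 675 × 3.52 = 2376.00
Import duty = 2546.51 + 2376.00 = 4922.51
Buyer bears: origin terminal 391.71 + freight 7925.94 + insurance 281.47 + brokerage 124.20 + duty 4922.51 = 13645.83
Landed cost = invoice 15653.34 + 13645.83 = 29299.17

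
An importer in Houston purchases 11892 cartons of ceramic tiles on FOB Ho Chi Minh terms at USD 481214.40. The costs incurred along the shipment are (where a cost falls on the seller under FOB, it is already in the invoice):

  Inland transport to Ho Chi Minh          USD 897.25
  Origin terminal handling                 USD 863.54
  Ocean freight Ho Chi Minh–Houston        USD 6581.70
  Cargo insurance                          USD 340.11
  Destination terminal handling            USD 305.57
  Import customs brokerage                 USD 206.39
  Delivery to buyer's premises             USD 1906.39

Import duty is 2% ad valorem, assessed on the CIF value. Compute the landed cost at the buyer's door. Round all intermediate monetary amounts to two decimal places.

Total landed cost: USD 500317.28

FOB: the seller bears costs until goods are on board at the origin port; the buyer bears freight, insurance and all costs thereafter.
Already in the invoice (seller's account under FOB): inland to port, origin terminal — exclude.
CIF value = FOB price + freight + insurance = 481214.40 + 6581.70 + 340.11 = 488136.21
Import duty = 488136.21 × 2% = 9762.72
Buyer bears: freight 6581.70 + insurance 340.11 + destination terminal 305.57 + brokerage 206.39 + delivery 1906.39 + duty 9762.72 = 19102.88
Landed cost = invoice 481214.40 + 19102.88 = 500317.28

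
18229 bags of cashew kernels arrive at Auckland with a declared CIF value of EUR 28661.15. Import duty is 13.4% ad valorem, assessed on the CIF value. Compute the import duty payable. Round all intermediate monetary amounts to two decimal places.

Import duty = 28661.15 × 13.4% = 3840.59

Import duty: EUR 3840.59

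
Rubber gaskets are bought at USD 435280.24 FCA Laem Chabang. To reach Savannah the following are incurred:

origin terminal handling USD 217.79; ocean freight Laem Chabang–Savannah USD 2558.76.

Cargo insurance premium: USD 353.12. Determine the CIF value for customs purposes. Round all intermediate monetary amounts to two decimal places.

CIF value: USD 438409.91

CIF = FCA price + pre-shipment costs + freight + insurance
CIF = 435280.24 + 217.79 + 2558.76 + 353.12 = 438409.91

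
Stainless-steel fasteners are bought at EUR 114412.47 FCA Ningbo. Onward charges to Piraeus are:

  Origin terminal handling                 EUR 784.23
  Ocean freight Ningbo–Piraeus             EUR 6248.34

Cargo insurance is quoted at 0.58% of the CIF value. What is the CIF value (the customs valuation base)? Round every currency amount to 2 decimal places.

Let C be the CIF value. C = FCA price + pre-shipment costs + freight + 0.58% × C
C − 0.58% × C = 114412.47 + 784.23 + 6248.34
0.9942 × C = 121445.04
C = 121445.04 / 0.9942 = 122153.53
Insurance premium = 0.58% × 122153.53 = 708.49

CIF value: EUR 122153.53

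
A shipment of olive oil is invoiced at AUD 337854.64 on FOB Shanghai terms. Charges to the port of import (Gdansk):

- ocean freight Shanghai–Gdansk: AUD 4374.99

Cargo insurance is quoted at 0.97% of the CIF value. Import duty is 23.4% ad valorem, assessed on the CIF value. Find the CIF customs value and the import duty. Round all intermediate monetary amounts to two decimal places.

Let C be the CIF value. C = FOB price + freight + 0.97% × C
C − 0.97% × C = 337854.64 + 4374.99
0.9903 × C = 342229.63
C = 342229.63 / 0.9903 = 345581.77
Insurance premium = 0.97% × 345581.77 = 3352.14
Import duty = 345581.77 × 23.4% = 80866.13

CIF value: AUD 345581.77; import duty: AUD 80866.13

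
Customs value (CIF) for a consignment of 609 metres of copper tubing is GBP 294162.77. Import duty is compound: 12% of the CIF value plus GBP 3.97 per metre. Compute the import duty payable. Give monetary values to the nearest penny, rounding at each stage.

Ad valorem component: 294162.77 × 12% = 35299.53
Specific component: 609 × 3.97 = 2417.73
Import duty = 35299.53 + 2417.73 = 37717.26

Import duty: GBP 37717.26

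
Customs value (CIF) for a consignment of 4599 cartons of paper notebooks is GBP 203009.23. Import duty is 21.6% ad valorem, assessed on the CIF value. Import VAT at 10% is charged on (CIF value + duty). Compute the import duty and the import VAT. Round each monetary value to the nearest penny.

Import duty = 203009.23 × 21.6% = 43849.99
VAT base = CIF + duty = 203009.23 + 43849.99 = 246859.22
Import VAT = 246859.22 × 10% = 24685.92

Import duty: GBP 43849.99; import VAT: GBP 24685.92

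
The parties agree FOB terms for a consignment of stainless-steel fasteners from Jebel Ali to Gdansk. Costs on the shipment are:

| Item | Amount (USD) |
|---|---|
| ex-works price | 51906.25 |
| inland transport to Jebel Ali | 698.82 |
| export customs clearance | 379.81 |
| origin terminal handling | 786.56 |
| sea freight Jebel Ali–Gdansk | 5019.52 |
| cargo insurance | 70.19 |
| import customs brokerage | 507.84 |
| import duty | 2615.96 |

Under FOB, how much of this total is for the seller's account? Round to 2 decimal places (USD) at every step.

Seller's account: USD 53771.44

FOB: the seller bears costs until goods are on board at the origin port; the buyer bears freight, insurance and all costs thereafter.
Seller's account: goods 51906.25 + inland to port 698.82 + export clearance 379.81 + origin terminal 786.56 = 53771.44
Buyer's account: freight 5019.52 + insurance 70.19 + brokerage 507.84 + duty 2615.96 = 8213.51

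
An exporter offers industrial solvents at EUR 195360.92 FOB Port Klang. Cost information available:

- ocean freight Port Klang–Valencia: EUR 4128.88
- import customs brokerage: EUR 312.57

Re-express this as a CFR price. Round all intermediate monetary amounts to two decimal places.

Not relevant to the conversion: brokerage — on the buyer under both terms; not part of either seller's price.
From FOB to CFR, the seller additionally bears: freight.
CFR price = 195360.92 + 4128.88 = 199489.80

CFR price: EUR 199489.80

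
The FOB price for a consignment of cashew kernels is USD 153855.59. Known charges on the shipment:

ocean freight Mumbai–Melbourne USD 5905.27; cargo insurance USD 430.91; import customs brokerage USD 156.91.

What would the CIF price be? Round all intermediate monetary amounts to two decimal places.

Not relevant to the conversion: brokerage — on the buyer under both terms; not part of either seller's price.
From FOB to CIF, the seller additionally bears: freight, insurance.
CIF price = 153855.59 + 5905.27 + 430.91 = 160191.77

CIF price: USD 160191.77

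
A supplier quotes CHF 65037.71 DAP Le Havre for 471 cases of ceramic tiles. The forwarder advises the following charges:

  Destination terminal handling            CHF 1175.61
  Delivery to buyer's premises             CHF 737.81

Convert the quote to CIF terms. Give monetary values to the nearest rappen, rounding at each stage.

CIF price: CHF 63124.29

From DAP to CIF, the seller no longer bears: destination terminal, delivery.
CIF price = 65037.71 − 1175.61 − 737.81 = 63124.29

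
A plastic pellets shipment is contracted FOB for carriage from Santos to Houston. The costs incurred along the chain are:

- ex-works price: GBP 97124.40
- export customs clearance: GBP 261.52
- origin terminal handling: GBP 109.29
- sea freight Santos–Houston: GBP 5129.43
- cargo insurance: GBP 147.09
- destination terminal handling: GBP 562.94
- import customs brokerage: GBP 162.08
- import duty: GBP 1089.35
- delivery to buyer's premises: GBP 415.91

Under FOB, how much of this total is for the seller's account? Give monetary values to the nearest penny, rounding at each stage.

Seller's account: GBP 97495.21

FOB: the seller bears costs until goods are on board at the origin port; the buyer bears freight, insurance and all costs thereafter.
Seller's account: goods 97124.40 + export clearance 261.52 + origin terminal 109.29 = 97495.21
Buyer's account: freight 5129.43 + insurance 147.09 + destination terminal 562.94 + brokerage 162.08 + duty 1089.35 + delivery 415.91 = 7506.80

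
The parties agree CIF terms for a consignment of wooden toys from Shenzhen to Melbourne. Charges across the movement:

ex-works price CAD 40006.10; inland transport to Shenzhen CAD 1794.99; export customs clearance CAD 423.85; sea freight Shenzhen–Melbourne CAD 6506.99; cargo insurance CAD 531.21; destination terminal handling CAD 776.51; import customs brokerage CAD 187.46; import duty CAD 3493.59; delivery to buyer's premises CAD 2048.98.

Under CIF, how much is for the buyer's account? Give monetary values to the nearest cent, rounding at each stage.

Buyer's account: CAD 6506.54

CIF: the seller pays costs through ocean freight and marine insurance to the destination port.
Seller's account: goods 40006.10 + inland to port 1794.99 + export clearance 423.85 + freight 6506.99 + insurance 531.21 = 49263.14
Buyer's account: destination terminal 776.51 + brokerage 187.46 + duty 3493.59 + delivery 2048.98 = 6506.54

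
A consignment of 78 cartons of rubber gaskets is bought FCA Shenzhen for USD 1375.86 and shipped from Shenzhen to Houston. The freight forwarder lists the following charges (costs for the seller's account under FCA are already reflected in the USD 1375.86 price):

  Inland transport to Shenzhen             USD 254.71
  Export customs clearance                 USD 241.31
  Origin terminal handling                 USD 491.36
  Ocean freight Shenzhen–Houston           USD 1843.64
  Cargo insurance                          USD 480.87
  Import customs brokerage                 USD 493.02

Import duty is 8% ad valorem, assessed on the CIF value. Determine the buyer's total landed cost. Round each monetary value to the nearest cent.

FCA: the seller delivers export-cleared goods to the carrier; the buyer bears costs from that point.
Already in the invoice (seller's account under FCA): inland to port, export clearance — exclude.
CIF value = FCA price + origin terminal + freight + insurance = 1375.86 + 491.36 + 1843.64 + 480.87 = 4191.73
Import duty = 4191.73 × 8% = 335.34
Buyer bears: origin terminal 491.36 + freight 1843.64 + insurance 480.87 + brokerage 493.02 + duty 335.34 = 3644.23
Landed cost = invoice 1375.86 + 3644.23 = 5020.09

Total landed cost: USD 5020.09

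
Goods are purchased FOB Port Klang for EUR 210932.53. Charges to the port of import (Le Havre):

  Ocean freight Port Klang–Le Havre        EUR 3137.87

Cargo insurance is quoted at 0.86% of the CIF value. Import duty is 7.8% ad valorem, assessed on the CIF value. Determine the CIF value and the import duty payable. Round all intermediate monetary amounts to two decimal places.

Let C be the CIF value. C = FOB price + freight + 0.86% × C
C − 0.86% × C = 210932.53 + 3137.87
0.9914 × C = 214070.40
C = 214070.40 / 0.9914 = 215927.38
Insurance premium = 0.86% × 215927.38 = 1856.98
Import duty = 215927.38 × 7.8% = 16842.34

CIF value: EUR 215927.38; import duty: EUR 16842.34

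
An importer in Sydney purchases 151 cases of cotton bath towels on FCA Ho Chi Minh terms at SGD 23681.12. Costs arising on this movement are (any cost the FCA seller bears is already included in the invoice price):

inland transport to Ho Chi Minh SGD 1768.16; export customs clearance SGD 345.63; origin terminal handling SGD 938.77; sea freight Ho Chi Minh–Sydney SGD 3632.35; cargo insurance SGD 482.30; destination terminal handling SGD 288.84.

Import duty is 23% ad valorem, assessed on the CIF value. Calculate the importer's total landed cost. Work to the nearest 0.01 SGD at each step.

Total landed cost: SGD 35632.32

FCA: the seller delivers export-cleared goods to the carrier; the buyer bears costs from that point.
Already in the invoice (seller's account under FCA): inland to port, export clearance — exclude.
CIF value = FCA price + origin terminal + freight + insurance = 23681.12 + 938.77 + 3632.35 + 482.30 = 28734.54
Import duty = 28734.54 × 23% = 6608.94
Buyer bears: origin terminal 938.77 + freight 3632.35 + insurance 482.30 + destination terminal 288.84 + duty 6608.94 = 11951.20
Landed cost = invoice 23681.12 + 11951.20 = 35632.32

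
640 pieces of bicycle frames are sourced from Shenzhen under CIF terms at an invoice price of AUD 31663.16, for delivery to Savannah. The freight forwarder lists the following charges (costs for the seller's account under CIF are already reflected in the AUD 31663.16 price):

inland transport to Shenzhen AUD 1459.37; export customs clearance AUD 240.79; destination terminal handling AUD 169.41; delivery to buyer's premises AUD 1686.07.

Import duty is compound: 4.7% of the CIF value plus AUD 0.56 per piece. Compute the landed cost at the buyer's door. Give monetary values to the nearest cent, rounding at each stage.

Total landed cost: AUD 35365.21

CIF: the seller pays costs through ocean freight and marine insurance to the destination port.
Already in the invoice (seller's account under CIF): inland to port, export clearance — exclude.
The CIF price already equals the CIF value: 31663.16
Ad valorem component: 31663.16 × 4.7% = 1488.17
Specific component: 640 × 0.56 = 358.40
Import duty = 1488.17 + 358.40 = 1846.57
Buyer bears: destination terminal 169.41 + delivery 1686.07 + duty 1846.57 = 3702.05
Landed cost = invoice 31663.16 + 3702.05 = 35365.21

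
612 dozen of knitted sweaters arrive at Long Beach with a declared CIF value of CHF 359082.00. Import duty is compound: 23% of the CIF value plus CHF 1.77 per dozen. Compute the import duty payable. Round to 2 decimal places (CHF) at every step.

Ad valorem component: 359082.00 × 23% = 82588.86
Specific component: 612 × 1.77 = 1083.24
Import duty = 82588.86 + 1083.24 = 83672.10

Import duty: CHF 83672.10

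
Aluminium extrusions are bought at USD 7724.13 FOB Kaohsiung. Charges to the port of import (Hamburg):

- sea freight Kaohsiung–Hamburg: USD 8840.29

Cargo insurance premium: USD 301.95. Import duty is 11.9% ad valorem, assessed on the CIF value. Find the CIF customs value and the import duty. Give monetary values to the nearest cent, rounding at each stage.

CIF = FOB price + freight + insurance
CIF = 7724.13 + 8840.29 + 301.95 = 16866.37
Import duty = 16866.37 × 11.9% = 2007.10

CIF value: USD 16866.37; import duty: USD 2007.10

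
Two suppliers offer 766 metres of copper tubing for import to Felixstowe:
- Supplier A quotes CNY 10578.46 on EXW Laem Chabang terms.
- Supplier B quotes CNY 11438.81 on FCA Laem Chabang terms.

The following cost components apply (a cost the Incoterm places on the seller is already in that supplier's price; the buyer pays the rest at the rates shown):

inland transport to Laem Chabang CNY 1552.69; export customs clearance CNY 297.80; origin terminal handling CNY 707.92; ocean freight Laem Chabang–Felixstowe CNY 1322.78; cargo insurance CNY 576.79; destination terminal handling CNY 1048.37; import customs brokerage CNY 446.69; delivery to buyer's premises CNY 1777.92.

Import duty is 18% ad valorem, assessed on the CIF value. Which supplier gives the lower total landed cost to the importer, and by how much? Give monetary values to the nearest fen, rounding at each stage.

Supplier A (EXW):
CIF value = EXW price + inland to port + export clearance + origin terminal + freight + insurance = 10578.46 + 1552.69 + 297.80 + 707.92 + 1322.78 + 576.79 = 15036.44
Import duty = 15036.44 × 18% = 2706.56
Buyer bears (A): 1552.69 + 297.80 + 707.92 + 1322.78 + 576.79 + 1048.37 + 446.69 + 1777.92 = 7730.96
Landed cost (A) = invoice 10578.46 + 7730.96 + duty 2706.56 = 21015.98
Supplier B (FCA):
CIF value = FCA price + origin terminal + freight + insurance = 11438.81 + 707.92 + 1322.78 + 576.79 = 14046.30
Import duty = 14046.30 × 18% = 2528.33
Buyer bears (B): 707.92 + 1322.78 + 576.79 + 1048.37 + 446.69 + 1777.92 = 5880.47
Landed cost (B) = invoice 11438.81 + 5880.47 + duty 2528.33 = 19847.61
Difference = |21015.98 − 19847.61| = 1168.37

Supplier B is cheaper by CNY 1168.37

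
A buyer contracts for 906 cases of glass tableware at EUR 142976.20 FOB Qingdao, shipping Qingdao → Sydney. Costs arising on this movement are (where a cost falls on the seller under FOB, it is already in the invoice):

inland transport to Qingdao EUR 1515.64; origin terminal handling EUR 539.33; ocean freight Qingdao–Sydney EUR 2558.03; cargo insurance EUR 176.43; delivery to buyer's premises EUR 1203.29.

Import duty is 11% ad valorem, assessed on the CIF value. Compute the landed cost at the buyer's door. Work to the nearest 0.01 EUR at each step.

Total landed cost: EUR 162942.12

FOB: the seller bears costs until goods are on board at the origin port; the buyer bears freight, insurance and all costs thereafter.
Already in the invoice (seller's account under FOB): inland to port, origin terminal — exclude.
CIF value = FOB price + freight + insurance = 142976.20 + 2558.03 + 176.43 = 145710.66
Import duty = 145710.66 × 11% = 16028.17
Buyer bears: freight 2558.03 + insurance 176.43 + delivery 1203.29 + duty 16028.17 = 19965.92
Landed cost = invoice 142976.20 + 19965.92 = 162942.12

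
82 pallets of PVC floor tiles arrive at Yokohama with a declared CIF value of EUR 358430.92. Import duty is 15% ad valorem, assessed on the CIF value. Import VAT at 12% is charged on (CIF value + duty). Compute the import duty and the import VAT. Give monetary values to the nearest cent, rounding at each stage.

Import duty = 358430.92 × 15% = 53764.64
VAT base = CIF + duty = 358430.92 + 53764.64 = 412195.56
Import VAT = 412195.56 × 12% = 49463.47

Import duty: EUR 53764.64; import VAT: EUR 49463.47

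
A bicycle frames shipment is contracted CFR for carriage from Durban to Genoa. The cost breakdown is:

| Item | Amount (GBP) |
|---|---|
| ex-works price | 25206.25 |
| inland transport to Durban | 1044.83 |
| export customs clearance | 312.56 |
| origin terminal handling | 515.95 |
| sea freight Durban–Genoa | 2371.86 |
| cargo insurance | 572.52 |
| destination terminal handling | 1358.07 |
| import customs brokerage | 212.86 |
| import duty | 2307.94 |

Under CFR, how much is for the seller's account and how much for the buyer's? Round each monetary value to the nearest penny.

CFR: the seller pays costs through ocean freight to the destination port, but not insurance.
Seller's account: goods 25206.25 + inland to port 1044.83 + export clearance 312.56 + origin terminal 515.95 + freight 2371.86 = 29451.45
Buyer's account: insurance 572.52 + destination terminal 1358.07 + brokerage 212.86 + duty 2307.94 = 4451.39

Seller: GBP 29451.45; buyer: GBP 4451.39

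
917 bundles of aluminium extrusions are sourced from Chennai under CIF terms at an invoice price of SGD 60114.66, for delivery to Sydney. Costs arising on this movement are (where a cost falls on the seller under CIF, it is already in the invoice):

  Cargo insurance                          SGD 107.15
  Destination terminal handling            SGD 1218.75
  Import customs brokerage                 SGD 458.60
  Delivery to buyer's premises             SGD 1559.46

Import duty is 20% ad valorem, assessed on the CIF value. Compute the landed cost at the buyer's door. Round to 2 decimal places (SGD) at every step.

Total landed cost: SGD 75374.40

CIF: the seller pays costs through ocean freight and marine insurance to the destination port.
Already in the invoice (seller's account under CIF): insurance — exclude.
The CIF price already equals the CIF value: 60114.66
Import duty = 60114.66 × 20% = 12022.93
Buyer bears: destination terminal 1218.75 + brokerage 458.60 + delivery 1559.46 + duty 12022.93 = 15259.74
Landed cost = invoice 60114.66 + 15259.74 = 75374.40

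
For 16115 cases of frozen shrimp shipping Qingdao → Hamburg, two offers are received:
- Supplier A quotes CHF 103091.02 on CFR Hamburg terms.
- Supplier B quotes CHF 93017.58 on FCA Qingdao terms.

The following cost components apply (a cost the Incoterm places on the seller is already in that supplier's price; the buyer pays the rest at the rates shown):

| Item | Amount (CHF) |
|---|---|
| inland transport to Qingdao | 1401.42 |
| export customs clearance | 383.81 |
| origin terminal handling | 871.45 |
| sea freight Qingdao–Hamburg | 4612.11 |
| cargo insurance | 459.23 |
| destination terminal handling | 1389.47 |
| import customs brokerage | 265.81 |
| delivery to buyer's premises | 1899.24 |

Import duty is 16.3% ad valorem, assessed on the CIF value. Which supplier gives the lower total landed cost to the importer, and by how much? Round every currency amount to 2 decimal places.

Supplier B is cheaper by CHF 5338.03

Supplier A (CFR):
CIF value = CFR price + insurance = 103091.02 + 459.23 = 103550.25
Import duty = 103550.25 × 16.3% = 16878.69
Buyer bears (A): 459.23 + 1389.47 + 265.81 + 1899.24 = 4013.75
Landed cost (A) = invoice 103091.02 + 4013.75 + duty 16878.69 = 123983.46
Supplier B (FCA):
CIF value = FCA price + origin terminal + freight + insurance = 93017.58 + 871.45 + 4612.11 + 459.23 = 98960.37
Import duty = 98960.37 × 16.3% = 16130.54
Buyer bears (B): 871.45 + 4612.11 + 459.23 + 1389.47 + 265.81 + 1899.24 = 9497.31
Landed cost (B) = invoice 93017.58 + 9497.31 + duty 16130.54 = 118645.43
Difference = |123983.46 − 118645.43| = 5338.03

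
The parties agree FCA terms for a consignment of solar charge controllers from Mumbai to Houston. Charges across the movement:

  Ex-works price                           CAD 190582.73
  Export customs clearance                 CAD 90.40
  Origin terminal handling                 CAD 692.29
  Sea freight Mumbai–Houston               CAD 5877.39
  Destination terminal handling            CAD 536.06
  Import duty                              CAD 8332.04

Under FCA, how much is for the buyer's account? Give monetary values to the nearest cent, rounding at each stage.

FCA: the seller delivers export-cleared goods to the carrier; the buyer bears costs from that point.
Seller's account: goods 190582.73 + export clearance 90.40 = 190673.13
Buyer's account: origin terminal 692.29 + freight 5877.39 + destination terminal 536.06 + duty 8332.04 = 15437.78

Buyer's account: CAD 15437.78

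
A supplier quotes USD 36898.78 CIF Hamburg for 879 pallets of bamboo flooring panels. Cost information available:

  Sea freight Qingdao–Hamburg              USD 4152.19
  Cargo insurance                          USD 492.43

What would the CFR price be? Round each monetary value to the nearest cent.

Not relevant to the conversion: freight — on the seller under both CIF and CFR; already in the CIF price and stays in the CFR price.
From CIF to CFR, the seller no longer bears: insurance.
CFR price = 36898.78 − 492.43 = 36406.35

CFR price: USD 36406.35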